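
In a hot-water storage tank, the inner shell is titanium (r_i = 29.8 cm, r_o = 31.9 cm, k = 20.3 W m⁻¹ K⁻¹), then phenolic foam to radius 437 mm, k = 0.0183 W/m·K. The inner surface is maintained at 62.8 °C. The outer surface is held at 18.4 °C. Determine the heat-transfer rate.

Series thermal resistances, inner to outer:
  R_titanium = (1/0.298 − 1/0.319)/(4πk) = 0.2209/(4π·20.3) = 8.660×10^-4 K/W
  R_phenolic foam = (1/0.319 − 1/0.437)/(4πk) = 0.8465/(4π·0.0183) = 3.681 K/W
ΣR = 8.660×10^-4 + 3.681 = 3.682 K/W
Q = ΔT/ΣR = (62.8 °C − 18.4 °C)/3.682 = 12.1 W

Q = 12.1 W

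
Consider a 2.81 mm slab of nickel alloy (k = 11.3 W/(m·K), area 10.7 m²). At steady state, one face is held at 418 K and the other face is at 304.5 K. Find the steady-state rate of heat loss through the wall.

Q = 4.88×10^6 W

Q = kA·ΔT/L = 11.3 × 10.7 × |418 K − 304.5 K| / 0.00281 = 4.88×10^6 W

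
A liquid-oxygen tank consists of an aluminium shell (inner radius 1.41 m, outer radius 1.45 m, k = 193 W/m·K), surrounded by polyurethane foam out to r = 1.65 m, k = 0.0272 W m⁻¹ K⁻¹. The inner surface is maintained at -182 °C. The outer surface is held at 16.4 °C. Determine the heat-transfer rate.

Q = 811 W

Treat each layer as a resistance in series:
  R_aluminium = (1/1.41 − 1/1.45)/(4πk) = 0.01956/(4π·193) = 8.067×10^-6 K/W
  R_polyurethane foam = (1/1.45 − 1/1.65)/(4πk) = 0.08359/(4π·0.0272) = 0.2446 K/W
ΣR = 8.067×10^-6 + 0.2446 = 0.2446 K/W
Q = ΔT/ΣR = (-182 °C − 16.4 °C)/0.2446 = -811 W
(Negative Q ⇒ heat flows inward; heat gain = 811 W.)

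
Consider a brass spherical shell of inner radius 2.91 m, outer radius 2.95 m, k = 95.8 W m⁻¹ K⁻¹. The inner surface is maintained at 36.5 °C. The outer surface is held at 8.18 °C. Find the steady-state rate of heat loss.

Q = 4πk·ΔT/(1/r₁ − 1/r₂) = 4π × 95.8 × 28.32 / (1/2.91 − 1/2.95) = 7.32×10^6 W

Q = 7320 kW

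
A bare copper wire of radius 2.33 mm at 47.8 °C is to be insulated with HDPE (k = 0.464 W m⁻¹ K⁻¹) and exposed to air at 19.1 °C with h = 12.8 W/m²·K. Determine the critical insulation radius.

For a cylinder, r_cr = k_ins/h = 0.464/12.8 = 0.0362 m = 3.62 cm

r_cr = 3.62 cm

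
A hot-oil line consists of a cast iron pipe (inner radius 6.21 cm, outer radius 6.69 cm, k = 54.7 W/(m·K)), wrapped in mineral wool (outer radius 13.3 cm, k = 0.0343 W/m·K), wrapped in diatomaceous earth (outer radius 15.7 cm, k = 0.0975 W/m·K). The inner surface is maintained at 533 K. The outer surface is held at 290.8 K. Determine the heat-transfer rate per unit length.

Q' = 70.0 W/m

Resistance network (inner→outer):
  R'_cast iron = ln(0.0669/0.0621)/(2πk) = 0.07445/(2π·54.7) = 2.166×10^-4 m·K/W
  R'_mineral wool = ln(0.133/0.0669)/(2πk) = 0.6872/(2π·0.0343) = 3.188 m·K/W
  R'_diatomaceous earth = ln(0.157/0.133)/(2πk) = 0.1659/(2π·0.0975) = 0.2708 m·K/W
ΣR = 2.166×10^-4 + 3.188 + 0.2708 = 3.459 m·K/W
Q' = ΔT/ΣR = (533 K − 290.8 K)/3.459 = 70.0 W/m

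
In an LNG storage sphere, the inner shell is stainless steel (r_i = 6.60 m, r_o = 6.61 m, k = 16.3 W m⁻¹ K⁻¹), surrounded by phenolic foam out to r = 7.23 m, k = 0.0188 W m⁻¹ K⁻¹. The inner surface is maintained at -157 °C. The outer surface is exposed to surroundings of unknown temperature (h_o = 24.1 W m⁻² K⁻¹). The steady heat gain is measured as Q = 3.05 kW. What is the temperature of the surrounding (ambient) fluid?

Sum the resistances:
  R_stainless steel = (1/6.60 − 1/6.61)/(4πk) = 2.292×10^-4/(4π·16.3) = 1.119×10^-6 K/W
  R_phenolic foam = (1/6.61 − 1/7.23)/(4πk) = 0.01297/(4π·0.0188) = 0.05491 K/W
  R_conv,out = 1/(4πr²h) = 1/(4π·7.23²·24.1) = 6.317×10^-5 K/W
ΣR = 0.05498 K/W
ΔT = Q·ΣR = 3050 × 0.05498 = 167.7 K
Heat flows inward, so T_out = T_in + ΔT = -157 + 167.7 = 10.7 °C

T_out = 10.7 °C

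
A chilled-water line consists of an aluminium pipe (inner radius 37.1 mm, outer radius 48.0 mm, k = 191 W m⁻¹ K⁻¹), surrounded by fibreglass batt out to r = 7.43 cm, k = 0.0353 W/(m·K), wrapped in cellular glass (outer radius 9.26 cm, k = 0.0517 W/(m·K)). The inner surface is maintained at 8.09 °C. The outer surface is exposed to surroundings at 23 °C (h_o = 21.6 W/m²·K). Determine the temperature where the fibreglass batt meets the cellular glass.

Series thermal resistances, inner to outer:
  R'_aluminium = ln(0.0480/0.0371)/(2πk) = 0.2576/(2π·191) = 2.146×10^-4 m·K/W
  R'_fibreglass batt = ln(0.0743/0.0480)/(2πk) = 0.4369/(2π·0.0353) = 1.970 m·K/W
  R'_cellular glass = ln(0.0926/0.0743)/(2πk) = 0.2202/(2π·0.0517) = 0.6778 m·K/W
  R'_conv,out = 1/(2πr h) = 1/(2π·0.0926·21.6) = 0.07957 m·K/W
ΣR = 2.146×10^-4 + 1.970 + 0.6778 + 0.07957 = 2.728 m·K/W
Q' = ΔT/ΣR = (8.09 °C − 23 °C)/2.728 = -5.466 W/m
From the inner boundary to the fibreglass batt/cellular glass interface, ΣR_partial = 1.970 m·K/W.
T_interface = T_in − Q'·ΣR_partial = 8.09 °C − (-5.466)(1.970) = 18.9 °C

T = 18.9 °C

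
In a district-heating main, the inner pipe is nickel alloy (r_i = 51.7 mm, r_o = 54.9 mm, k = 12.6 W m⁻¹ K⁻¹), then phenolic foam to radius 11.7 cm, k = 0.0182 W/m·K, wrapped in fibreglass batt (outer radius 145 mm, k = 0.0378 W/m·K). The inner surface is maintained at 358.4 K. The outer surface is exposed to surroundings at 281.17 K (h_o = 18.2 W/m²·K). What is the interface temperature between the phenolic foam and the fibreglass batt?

T = 291.0 K

Treat each layer as a resistance in series:
  R'_nickel alloy = ln(0.0549/0.0517)/(2πk) = 0.06006/(2π·12.6) = 7.586×10^-4 m·K/W
  R'_phenolic foam = ln(0.117/0.0549)/(2πk) = 0.7567/(2π·0.0182) = 6.617 m·K/W
  R'_fibreglass batt = ln(0.145/0.117)/(2πk) = 0.2146/(2π·0.0378) = 0.9034 m·K/W
  R'_conv,out = 1/(2πr h) = 1/(2π·0.145·18.2) = 0.06031 m·K/W
ΣR = 7.586×10^-4 + 6.617 + 0.9034 + 0.06031 = 7.581 m·K/W
Q' = ΔT/ΣR = (358.4 K − 281.17 K)/7.581 = 10.19 W/m
From the inner boundary to the phenolic foam/fibreglass batt interface, ΣR_partial = 6.618 m·K/W.
T_interface = T_in − Q'·ΣR_partial = 358.4 K − (10.19)(6.618) = 291.0 K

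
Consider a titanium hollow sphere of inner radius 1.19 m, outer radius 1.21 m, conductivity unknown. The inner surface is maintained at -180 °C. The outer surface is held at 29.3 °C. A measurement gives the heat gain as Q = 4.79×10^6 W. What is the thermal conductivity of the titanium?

ΣR = ΔT/Q = |-180 − 29.3|/4.79×10^6 = 4.370×10^-5 K/W
(1/r₁−1/r₂)/(4πk) = 4.370×10^-5 ⇒ k = 0.01389/(4π·4.370×10^-5) = 25.3 W/m·K

k = 25.3 W/m·K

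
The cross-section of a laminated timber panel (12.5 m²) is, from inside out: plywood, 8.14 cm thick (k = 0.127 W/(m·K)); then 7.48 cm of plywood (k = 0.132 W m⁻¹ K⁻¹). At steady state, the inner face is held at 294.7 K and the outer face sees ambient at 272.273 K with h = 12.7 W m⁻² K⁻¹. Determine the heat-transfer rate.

Series thermal resistances, inner to outer:
  R_plywood = L/(kA) = 0.0814/(0.127·12.5) = 0.05128 K/W
  R_plywood = L/(kA) = 0.0748/(0.132·12.5) = 0.04533 K/W
  R_conv,out = 1/(hA) = 1/(12.7·12.5) = 0.006299 K/W
ΣR = 0.05128 + 0.04533 + 0.006299 = 0.1029 K/W
Q = ΔT/ΣR = (294.7 K − 272.273 K)/0.1029 = 218 W

Q = 218 W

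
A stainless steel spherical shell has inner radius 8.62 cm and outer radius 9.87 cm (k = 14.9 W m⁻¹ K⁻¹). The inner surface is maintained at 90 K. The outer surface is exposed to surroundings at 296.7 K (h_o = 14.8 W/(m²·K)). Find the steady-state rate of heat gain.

Series thermal resistances, inner to outer:
  R_stainless steel = (1/0.0862 − 1/0.0987)/(4πk) = 1.469/(4π·14.9) = 0.007847 K/W
  R_conv,out = 1/(4πr²h) = 1/(4π·0.0987²·14.8) = 0.5519 K/W
ΣR = 0.007847 + 0.5519 = 0.5597 K/W
Q = ΔT/ΣR = (90 K − 296.7 K)/0.5597 = -369 W
(Negative Q ⇒ heat flows inward; heat gain = 369 W.)

Q = 369 W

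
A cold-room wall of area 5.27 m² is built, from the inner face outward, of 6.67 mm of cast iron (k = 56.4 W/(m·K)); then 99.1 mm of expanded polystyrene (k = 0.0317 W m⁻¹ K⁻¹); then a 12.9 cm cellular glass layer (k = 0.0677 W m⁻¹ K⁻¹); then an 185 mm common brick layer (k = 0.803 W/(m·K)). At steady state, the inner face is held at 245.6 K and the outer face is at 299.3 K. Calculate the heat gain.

Q = 53.8 W

Series thermal resistances, inner to outer:
  R_cast iron = L/(kA) = 0.00667/(56.4·5.27) = 2.244×10^-5 K/W
  R_expanded polystyrene = L/(kA) = 0.0991/(0.0317·5.27) = 0.5932 K/W
  R_cellular glass = L/(kA) = 0.129/(0.0677·5.27) = 0.3616 K/W
  R_common brick = L/(kA) = 0.185/(0.803·5.27) = 0.04372 K/W
ΣR = 2.244×10^-5 + 0.5932 + 0.3616 + 0.04372 = 0.9985 K/W
Q = ΔT/ΣR = (245.6 K − 299.3 K)/0.9985 = -53.8 W
(Negative Q ⇒ heat flows inward; heat gain = 53.8 W.)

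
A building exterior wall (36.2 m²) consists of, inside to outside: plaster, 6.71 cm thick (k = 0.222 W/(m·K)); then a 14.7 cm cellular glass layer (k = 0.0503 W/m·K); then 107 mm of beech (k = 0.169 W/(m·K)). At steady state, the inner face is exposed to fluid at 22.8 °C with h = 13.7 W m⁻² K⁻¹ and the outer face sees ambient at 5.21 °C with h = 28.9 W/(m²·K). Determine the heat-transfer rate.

Resistance network (inner→outer):
  R_conv,in = 1/(hA) = 1/(13.7·36.2) = 0.002016 K/W
  R_plaster = L/(kA) = 0.0671/(0.222·36.2) = 0.008350 K/W
  R_cellular glass = L/(kA) = 0.147/(0.0503·36.2) = 0.08073 K/W
  R_beech = L/(kA) = 0.107/(0.169·36.2) = 0.01749 K/W
  R_conv,out = 1/(hA) = 1/(28.9·36.2) = 9.559×10^-4 K/W
ΣR = 0.002016 + 0.008350 + 0.08073 + 0.01749 + 9.559×10^-4 = 0.1095 K/W
Q = ΔT/ΣR = (22.8 °C − 5.21 °C)/0.1095 = 161 W

Q = 161 W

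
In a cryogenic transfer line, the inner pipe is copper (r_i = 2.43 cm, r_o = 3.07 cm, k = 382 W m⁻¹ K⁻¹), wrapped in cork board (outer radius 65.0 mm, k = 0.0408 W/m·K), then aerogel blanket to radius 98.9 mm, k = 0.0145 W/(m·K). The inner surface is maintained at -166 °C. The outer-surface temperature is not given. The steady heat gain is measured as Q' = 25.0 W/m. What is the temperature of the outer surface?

Sum the resistances:
  R'_copper = ln(0.0307/0.0243)/(2πk) = 0.2338/(2π·382) = 9.740×10^-5 m·K/W
  R'_cork board = ln(0.0650/0.0307)/(2πk) = 0.7501/(2π·0.0408) = 2.926 m·K/W
  R'_aerogel blanket = ln(0.0989/0.0650)/(2πk) = 0.4197/(2π·0.0145) = 4.607 m·K/W
ΣR = 7.533 m·K/W
ΔT = Q'·ΣR = 25.0 × 7.533 = 188.3 K
Heat flows inward, so T_out = T_in + ΔT = -166 + 188.3 = 22.3 °C

T_out = 22.3 °C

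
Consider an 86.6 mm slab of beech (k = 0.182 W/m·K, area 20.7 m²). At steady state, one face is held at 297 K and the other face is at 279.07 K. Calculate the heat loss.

Q = kA·ΔT/L = 0.182 × 20.7 × |297 K − 279.07 K| / 0.0866 = 780 W

Q = 780 W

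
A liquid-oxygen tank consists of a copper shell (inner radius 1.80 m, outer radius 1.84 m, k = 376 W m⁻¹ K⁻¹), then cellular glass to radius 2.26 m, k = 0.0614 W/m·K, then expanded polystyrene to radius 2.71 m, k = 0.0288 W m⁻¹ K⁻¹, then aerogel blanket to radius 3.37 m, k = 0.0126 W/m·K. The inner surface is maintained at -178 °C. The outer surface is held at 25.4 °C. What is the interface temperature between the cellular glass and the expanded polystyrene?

Treat each layer as a resistance in series:
  R_copper = (1/1.80 − 1/1.84)/(4πk) = 0.01208/(4π·376) = 2.556×10^-6 K/W
  R_cellular glass = (1/1.84 − 1/2.26)/(4πk) = 0.1010/(4π·0.0614) = 0.1309 K/W
  R_expanded polystyrene = (1/2.26 − 1/2.71)/(4πk) = 0.07347/(4π·0.0288) = 0.2030 K/W
  R_aerogel blanket = (1/2.71 − 1/3.37)/(4πk) = 0.07227/(4π·0.0126) = 0.4564 K/W
ΣR = 2.556×10^-6 + 0.1309 + 0.2030 + 0.4564 = 0.7903 K/W
Q = ΔT/ΣR = (-178 °C − 25.4 °C)/0.7903 = -257.4 W
From the inner boundary to the cellular glass/expanded polystyrene interface, ΣR_partial = 0.1309 K/W.
T_interface = T_in − Q·ΣR_partial = -178 °C − (-257.4)(0.1309) = -144 °C

T = -144 °C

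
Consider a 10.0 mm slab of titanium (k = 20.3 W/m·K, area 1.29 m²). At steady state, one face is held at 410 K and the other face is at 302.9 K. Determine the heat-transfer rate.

Q = 280 kW

Q = kA·ΔT/L = 20.3 × 1.29 × |410 K − 302.9 K| / 0.0100 = 2.80×10^5 W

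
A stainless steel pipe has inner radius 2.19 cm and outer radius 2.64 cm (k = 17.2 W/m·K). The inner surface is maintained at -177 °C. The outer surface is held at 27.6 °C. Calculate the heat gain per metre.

Q' = 1.18×10^5 W/m

Q' = 2πk·ΔT/ln(r₂/r₁) = 2π × 17.2 × 204.6 / ln(0.0264/0.0219) = 1.18×10^5 W/m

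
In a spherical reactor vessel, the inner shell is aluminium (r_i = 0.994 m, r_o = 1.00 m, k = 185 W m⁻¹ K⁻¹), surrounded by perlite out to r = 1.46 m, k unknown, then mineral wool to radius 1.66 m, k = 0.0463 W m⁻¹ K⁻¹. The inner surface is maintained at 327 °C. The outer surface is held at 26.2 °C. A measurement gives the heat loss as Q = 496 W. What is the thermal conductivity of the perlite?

ΣR = ΔT/Q = |327 − 26.2|/496 = 0.6065 K/W
Known resistances:
  R_aluminium = (1/0.994 − 1/1.00)/(4πk) = 0.006036/(4π·185) = 2.596×10^-6 K/W
  R_mineral wool = (1/1.46 − 1/1.66)/(4πk) = 0.08252/(4π·0.0463) = 0.1418 K/W
R_perlite = ΣR − ΣR_known = 0.6065 − 0.1418 = 0.4647 K/W
(1/r₁−1/r₂)/(4πk) = 0.4647 ⇒ k = 0.3151/(4π·0.4647) = 0.0540 W/m·K

k = 0.0540 W/m·K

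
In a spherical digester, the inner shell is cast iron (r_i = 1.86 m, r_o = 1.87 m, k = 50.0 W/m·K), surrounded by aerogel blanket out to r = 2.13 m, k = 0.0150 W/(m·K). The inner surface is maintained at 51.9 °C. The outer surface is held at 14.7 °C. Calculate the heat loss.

Q = 107 W

Treat each layer as a resistance in series:
  R_cast iron = (1/1.86 − 1/1.87)/(4πk) = 0.002875/(4π·50.0) = 4.576×10^-6 K/W
  R_aerogel blanket = (1/1.87 − 1/2.13)/(4πk) = 0.06528/(4π·0.0150) = 0.3463 K/W
ΣR = 4.576×10^-6 + 0.3463 = 0.3463 K/W
Q = ΔT/ΣR = (51.9 °C − 14.7 °C)/0.3463 = 107 W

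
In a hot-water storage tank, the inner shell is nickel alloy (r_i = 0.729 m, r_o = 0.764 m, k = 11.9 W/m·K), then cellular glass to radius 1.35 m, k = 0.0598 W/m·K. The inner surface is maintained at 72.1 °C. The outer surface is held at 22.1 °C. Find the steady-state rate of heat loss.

Q = 66.1 W

Treat each layer as a resistance in series:
  R_nickel alloy = (1/0.729 − 1/0.764)/(4πk) = 0.06284/(4π·11.9) = 4.202×10^-4 K/W
  R_cellular glass = (1/0.764 − 1/1.35)/(4πk) = 0.5682/(4π·0.0598) = 0.7561 K/W
ΣR = 4.202×10^-4 + 0.7561 = 0.7565 K/W
Q = ΔT/ΣR = (72.1 °C − 22.1 °C)/0.7565 = 66.1 W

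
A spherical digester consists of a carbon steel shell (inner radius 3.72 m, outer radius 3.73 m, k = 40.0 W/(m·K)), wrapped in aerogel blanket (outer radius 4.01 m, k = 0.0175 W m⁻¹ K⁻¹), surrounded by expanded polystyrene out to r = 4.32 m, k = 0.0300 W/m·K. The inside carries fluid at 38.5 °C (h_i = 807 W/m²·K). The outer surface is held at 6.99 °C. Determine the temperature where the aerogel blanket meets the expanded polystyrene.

Resistance network (inner→outer):
  R_conv,in = 1/(4πr²h) = 1/(4π·3.72²·807) = 7.126×10^-6 K/W
  R_carbon steel = (1/3.72 − 1/3.73)/(4πk) = 7.207×10^-4/(4π·40.0) = 1.434×10^-6 K/W
  R_aerogel blanket = (1/3.73 − 1/4.01)/(4πk) = 0.01872/(4π·0.0175) = 0.08512 K/W
  R_expanded polystyrene = (1/4.01 − 1/4.32)/(4πk) = 0.01790/(4π·0.0300) = 0.04747 K/W
ΣR = 7.126×10^-6 + 1.434×10^-6 + 0.08512 + 0.04747 = 0.1326 K/W
Q = ΔT/ΣR = (38.5 °C − 6.99 °C)/0.1326 = 237.6 W
From the inner boundary to the aerogel blanket/expanded polystyrene interface, ΣR_partial = 0.08513 K/W.
T_interface = T_in − Q·ΣR_partial = 38.5 °C − (237.6)(0.08513) = 18.3 °C

T = 18.3 °C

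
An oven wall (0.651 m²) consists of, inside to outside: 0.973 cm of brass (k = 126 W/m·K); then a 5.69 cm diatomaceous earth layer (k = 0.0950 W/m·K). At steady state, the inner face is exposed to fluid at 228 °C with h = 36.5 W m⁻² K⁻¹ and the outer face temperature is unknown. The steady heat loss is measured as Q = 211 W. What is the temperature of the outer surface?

T_out = 25.0 °C

Sum the resistances:
  R_conv,in = 1/(hA) = 1/(36.5·0.651) = 0.04208 K/W
  R_brass = L/(kA) = 0.00973/(126·0.651) = 1.186×10^-4 K/W
  R_diatomaceous earth = L/(kA) = 0.0569/(0.0950·0.651) = 0.9200 K/W
ΣR = 0.9622 K/W
ΔT = Q·ΣR = 211 × 0.9622 = 203.0 K
Heat flows outward, so T_out = T_in − ΔT = 228 − 203.0 = 25.0 °C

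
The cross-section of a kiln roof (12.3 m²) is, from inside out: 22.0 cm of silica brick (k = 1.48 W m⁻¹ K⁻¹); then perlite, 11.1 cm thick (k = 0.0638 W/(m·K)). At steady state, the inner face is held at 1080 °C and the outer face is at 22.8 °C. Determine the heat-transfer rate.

Q = 6.89 kW

Series thermal resistances, inner to outer:
  R_silica brick = L/(kA) = 0.220/(1.48·12.3) = 0.01209 K/W
  R_perlite = L/(kA) = 0.111/(0.0638·12.3) = 0.1414 K/W
ΣR = 0.01209 + 0.1414 = 0.1535 K/W
Q = ΔT/ΣR = (1080 °C − 22.8 °C)/0.1535 = 6890 W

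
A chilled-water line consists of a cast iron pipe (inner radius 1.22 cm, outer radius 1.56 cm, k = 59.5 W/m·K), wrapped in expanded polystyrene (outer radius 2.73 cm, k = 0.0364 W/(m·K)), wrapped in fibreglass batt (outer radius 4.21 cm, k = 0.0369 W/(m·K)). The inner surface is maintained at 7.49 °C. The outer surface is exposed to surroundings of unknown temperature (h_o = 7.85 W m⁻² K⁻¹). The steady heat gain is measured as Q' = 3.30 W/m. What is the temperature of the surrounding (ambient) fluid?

T_out = 23.3 °C

Sum the resistances:
  R'_cast iron = ln(0.0156/0.0122)/(2πk) = 0.2458/(2π·59.5) = 6.576×10^-4 m·K/W
  R'_expanded polystyrene = ln(0.0273/0.0156)/(2πk) = 0.5596/(2π·0.0364) = 2.447 m·K/W
  R'_fibreglass batt = ln(0.0421/0.0273)/(2πk) = 0.4332/(2π·0.0369) = 1.868 m·K/W
  R'_conv,out = 1/(2πr h) = 1/(2π·0.0421·7.85) = 0.4816 m·K/W
ΣR = 4.797 m·K/W
ΔT = Q'·ΣR = 3.30 × 4.797 = 15.83 K
Heat flows inward, so T_out = T_in + ΔT = 7.49 + 15.83 = 23.3 °C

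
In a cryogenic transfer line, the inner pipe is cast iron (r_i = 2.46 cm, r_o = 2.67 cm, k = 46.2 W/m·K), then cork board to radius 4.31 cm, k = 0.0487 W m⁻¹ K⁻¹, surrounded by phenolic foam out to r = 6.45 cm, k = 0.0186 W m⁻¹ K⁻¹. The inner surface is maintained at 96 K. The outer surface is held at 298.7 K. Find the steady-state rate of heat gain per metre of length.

Resistance network (inner→outer):
  R'_cast iron = ln(0.0267/0.0246)/(2πk) = 0.08192/(2π·46.2) = 2.822×10^-4 m·K/W
  R'_cork board = ln(0.0431/0.0267)/(2πk) = 0.4789/(2π·0.0487) = 1.565 m·K/W
  R'_phenolic foam = ln(0.0645/0.0431)/(2πk) = 0.4031/(2π·0.0186) = 3.450 m·K/W
ΣR = 2.822×10^-4 + 1.565 + 3.450 = 5.015 m·K/W
Q' = ΔT/ΣR = (96 K − 298.7 K)/5.015 = -40.4 W/m
(Negative Q' ⇒ heat flows inward; heat gain = 40.4 W/m.)

Q' = 40.4 W/m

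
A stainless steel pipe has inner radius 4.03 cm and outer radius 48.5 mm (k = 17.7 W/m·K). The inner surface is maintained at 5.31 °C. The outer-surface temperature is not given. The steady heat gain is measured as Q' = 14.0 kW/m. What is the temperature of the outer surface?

T_out = 28.6 °C

Series resistances:
  R'_stainless steel = ln(0.0485/0.0403)/(2πk) = 0.1852/(2π·17.7) = 0.001665 m·K/W
ΣR = 0.001665 m·K/W
ΔT = Q'·ΣR = 14000 × 0.001665 = 23.31 K
Heat flows inward, so T_out = T_in + ΔT = 5.31 + 23.31 = 28.6 °C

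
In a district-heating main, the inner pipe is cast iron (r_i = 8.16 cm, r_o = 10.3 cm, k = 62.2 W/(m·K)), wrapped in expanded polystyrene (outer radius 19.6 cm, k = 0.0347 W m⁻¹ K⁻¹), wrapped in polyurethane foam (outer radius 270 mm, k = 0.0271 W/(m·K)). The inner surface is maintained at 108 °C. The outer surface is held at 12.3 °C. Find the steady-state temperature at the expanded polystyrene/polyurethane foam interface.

T = 49.6 °C

Series thermal resistances, inner to outer:
  R'_cast iron = ln(0.103/0.0816)/(2πk) = 0.2329/(2π·62.2) = 5.959×10^-4 m·K/W
  R'_expanded polystyrene = ln(0.196/0.103)/(2πk) = 0.6434/(2π·0.0347) = 2.951 m·K/W
  R'_polyurethane foam = ln(0.270/0.196)/(2πk) = 0.3203/(2π·0.0271) = 1.881 m·K/W
ΣR = 5.959×10^-4 + 2.951 + 1.881 = 4.833 m·K/W
Q' = ΔT/ΣR = (108 °C − 12.3 °C)/4.833 = 19.80 W/m
From the inner boundary to the expanded polystyrene/polyurethane foam interface, ΣR_partial = 2.952 m·K/W.
T_interface = T_in − Q'·ΣR_partial = 108 °C − (19.80)(2.952) = 49.6 °C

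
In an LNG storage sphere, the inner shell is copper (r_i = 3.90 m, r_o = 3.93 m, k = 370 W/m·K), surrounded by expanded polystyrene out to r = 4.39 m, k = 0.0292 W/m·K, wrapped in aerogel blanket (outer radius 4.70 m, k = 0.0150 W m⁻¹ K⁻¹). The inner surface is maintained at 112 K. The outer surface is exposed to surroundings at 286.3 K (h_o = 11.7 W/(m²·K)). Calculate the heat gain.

Q = 1140 W

Series thermal resistances, inner to outer:
  R_copper = (1/3.90 − 1/3.93)/(4πk) = 0.001957/(4π·370) = 4.210×10^-7 K/W
  R_expanded polystyrene = (1/3.93 − 1/4.39)/(4πk) = 0.02666/(4π·0.0292) = 0.07266 K/W
  R_aerogel blanket = (1/4.39 − 1/4.70)/(4πk) = 0.01502/(4π·0.0150) = 0.07971 K/W
  R_conv,out = 1/(4πr²h) = 1/(4π·4.70²·11.7) = 3.079×10^-4 K/W
ΣR = 4.210×10^-7 + 0.07266 + 0.07971 + 3.079×10^-4 = 0.1527 K/W
Q = ΔT/ΣR = (112 K − 286.3 K)/0.1527 = -1140 W
(Negative Q ⇒ heat flows inward; heat gain = 1140 W.)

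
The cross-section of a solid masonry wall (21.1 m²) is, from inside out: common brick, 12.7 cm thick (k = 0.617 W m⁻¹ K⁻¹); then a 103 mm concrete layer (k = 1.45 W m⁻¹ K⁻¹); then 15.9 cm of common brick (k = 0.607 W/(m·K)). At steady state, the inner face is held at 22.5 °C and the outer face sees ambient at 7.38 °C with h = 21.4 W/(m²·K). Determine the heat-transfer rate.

Q = 545 W

Resistance network (inner→outer):
  R_common brick = L/(kA) = 0.127/(0.617·21.1) = 0.009755 K/W
  R_concrete = L/(kA) = 0.103/(1.45·21.1) = 0.003367 K/W
  R_common brick = L/(kA) = 0.159/(0.607·21.1) = 0.01241 K/W
  R_conv,out = 1/(hA) = 1/(21.4·21.1) = 0.002215 K/W
ΣR = 0.009755 + 0.003367 + 0.01241 + 0.002215 = 0.02775 K/W
Q = ΔT/ΣR = (22.5 °C − 7.38 °C)/0.02775 = 545 W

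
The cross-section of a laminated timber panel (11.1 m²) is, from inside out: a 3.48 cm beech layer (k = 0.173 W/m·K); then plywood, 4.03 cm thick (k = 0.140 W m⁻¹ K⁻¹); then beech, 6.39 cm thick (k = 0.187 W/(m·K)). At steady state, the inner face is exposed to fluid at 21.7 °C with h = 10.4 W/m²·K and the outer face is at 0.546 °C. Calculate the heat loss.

Q = 253 W

Treat each layer as a resistance in series:
  R_conv,in = 1/(hA) = 1/(10.4·11.1) = 0.008663 K/W
  R_beech = L/(kA) = 0.0348/(0.173·11.1) = 0.01812 K/W
  R_plywood = L/(kA) = 0.0403/(0.140·11.1) = 0.02593 K/W
  R_beech = L/(kA) = 0.0639/(0.187·11.1) = 0.03078 K/W
ΣR = 0.008663 + 0.01812 + 0.02593 + 0.03078 = 0.08349 K/W
Q = ΔT/ΣR = (21.7 °C − 0.546 °C)/0.08349 = 253 W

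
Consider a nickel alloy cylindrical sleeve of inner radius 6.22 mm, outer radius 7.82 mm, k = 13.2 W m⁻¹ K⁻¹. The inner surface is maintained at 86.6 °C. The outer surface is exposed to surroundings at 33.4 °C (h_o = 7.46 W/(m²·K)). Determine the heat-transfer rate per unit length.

Series thermal resistances, inner to outer:
  R'_nickel alloy = ln(0.00782/0.00622)/(2πk) = 0.2289/(2π·13.2) = 0.002760 m·K/W
  R'_conv,out = 1/(2πr h) = 1/(2π·0.00782·7.46) = 2.728 m·K/W
ΣR = 0.002760 + 2.728 = 2.731 m·K/W
Q' = ΔT/ΣR = (86.6 °C − 33.4 °C)/2.731 = 19.5 W/m

Q' = 19.5 W/m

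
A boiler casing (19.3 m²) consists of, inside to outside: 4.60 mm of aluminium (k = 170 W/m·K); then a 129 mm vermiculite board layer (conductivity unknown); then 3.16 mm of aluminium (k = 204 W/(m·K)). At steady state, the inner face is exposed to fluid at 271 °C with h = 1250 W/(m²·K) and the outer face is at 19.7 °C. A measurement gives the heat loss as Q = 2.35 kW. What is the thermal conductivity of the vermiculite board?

k = 0.0625 W/m·K

ΣR = ΔT/Q = |271 − 19.7|/2350 = 0.1069 K/W
Known resistances:
  R_conv,in = 1/(hA) = 1/(1250·19.3) = 4.145×10^-5 K/W
  R_aluminium = L/(kA) = 0.00460/(170·19.3) = 1.402×10^-6 K/W
  R_aluminium = L/(kA) = 0.00316/(204·19.3) = 8.026×10^-7 K/W
R_vermiculite board = ΣR − ΣR_known = 0.1069 − 4.365×10^-5 = 0.1069 K/W
L/(kA) = 0.1069 ⇒ k = 0.129/(0.1069·19.3) = 0.0625 W/m·K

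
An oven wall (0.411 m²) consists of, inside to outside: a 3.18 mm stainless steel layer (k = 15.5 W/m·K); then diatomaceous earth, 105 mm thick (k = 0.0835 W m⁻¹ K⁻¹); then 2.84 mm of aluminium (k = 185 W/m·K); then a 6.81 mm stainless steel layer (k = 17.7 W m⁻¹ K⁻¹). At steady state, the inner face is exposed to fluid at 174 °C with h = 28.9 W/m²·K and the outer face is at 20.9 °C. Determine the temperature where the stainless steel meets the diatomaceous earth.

Resistance network (inner→outer):
  R_conv,in = 1/(hA) = 1/(28.9·0.411) = 0.08419 K/W
  R_stainless steel = L/(kA) = 0.00318/(15.5·0.411) = 4.992×10^-4 K/W
  R_diatomaceous earth = L/(kA) = 0.105/(0.0835·0.411) = 3.060 K/W
  R_aluminium = L/(kA) = 0.00284/(185·0.411) = 3.735×10^-5 K/W
  R_stainless steel = L/(kA) = 0.00681/(17.7·0.411) = 9.361×10^-4 K/W
ΣR = 0.08419 + 4.992×10^-4 + 3.060 + 3.735×10^-5 + 9.361×10^-4 = 3.146 K/W
Q = ΔT/ΣR = (174 °C − 20.9 °C)/3.146 = 48.66 W
From the inner boundary to the stainless steel/diatomaceous earth interface, ΣR_partial = 0.08469 K/W.
T_interface = T_in − Q·ΣR_partial = 174 °C − (48.66)(0.08469) = 170 °C

T = 170 °C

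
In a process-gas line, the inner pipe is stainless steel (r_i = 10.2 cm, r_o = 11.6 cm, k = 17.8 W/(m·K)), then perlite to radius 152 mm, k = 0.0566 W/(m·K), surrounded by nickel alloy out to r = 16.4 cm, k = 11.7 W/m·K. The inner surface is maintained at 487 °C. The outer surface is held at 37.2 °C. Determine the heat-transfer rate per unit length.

Treat each layer as a resistance in series:
  R'_stainless steel = ln(0.116/0.102)/(2πk) = 0.1286/(2π·17.8) = 0.001150 m·K/W
  R'_perlite = ln(0.152/0.116)/(2πk) = 0.2703/(2π·0.0566) = 0.7600 m·K/W
  R'_nickel alloy = ln(0.164/0.152)/(2πk) = 0.07599/(2π·11.7) = 0.001034 m·K/W
ΣR = 0.001150 + 0.7600 + 0.001034 = 0.7622 m·K/W
Q' = ΔT/ΣR = (487 °C − 37.2 °C)/0.7622 = 590 W/m

Q' = 590 W/m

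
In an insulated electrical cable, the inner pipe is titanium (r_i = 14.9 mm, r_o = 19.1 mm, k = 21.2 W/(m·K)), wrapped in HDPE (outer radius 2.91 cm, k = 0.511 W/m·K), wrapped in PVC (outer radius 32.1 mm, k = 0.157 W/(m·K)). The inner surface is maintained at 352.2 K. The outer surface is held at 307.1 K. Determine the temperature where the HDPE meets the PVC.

Treat each layer as a resistance in series:
  R'_titanium = ln(0.0191/0.0149)/(2πk) = 0.2483/(2π·21.2) = 0.001864 m·K/W
  R'_HDPE = ln(0.0291/0.0191)/(2πk) = 0.4210/(2π·0.511) = 0.1311 m·K/W
  R'_PVC = ln(0.0321/0.0291)/(2πk) = 0.09812/(2π·0.157) = 0.09946 m·K/W
ΣR = 0.001864 + 0.1311 + 0.09946 = 0.2324 m·K/W
Q' = ΔT/ΣR = (352.2 K − 307.1 K)/0.2324 = 194.1 W/m
From the inner boundary to the HDPE/PVC interface, ΣR_partial = 0.1330 m·K/W.
T_interface = T_in − Q'·ΣR_partial = 352.2 K − (194.1)(0.1330) = 326.4 K

T = 326.4 K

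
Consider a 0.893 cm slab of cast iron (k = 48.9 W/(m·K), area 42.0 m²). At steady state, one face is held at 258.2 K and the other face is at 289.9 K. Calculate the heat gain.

Q = 7290 kW

Q = kA·ΔT/L = 48.9 × 42.0 × |258.2 K − 289.9 K| / 0.00893 = 7.29×10^6 W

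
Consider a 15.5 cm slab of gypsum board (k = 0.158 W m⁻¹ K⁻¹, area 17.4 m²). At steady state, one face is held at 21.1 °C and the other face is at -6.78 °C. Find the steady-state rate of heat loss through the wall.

Q = 495 W

Q = kA·ΔT/L = 0.158 × 17.4 × |21.1 °C − -6.78 °C| / 0.155 = 495 W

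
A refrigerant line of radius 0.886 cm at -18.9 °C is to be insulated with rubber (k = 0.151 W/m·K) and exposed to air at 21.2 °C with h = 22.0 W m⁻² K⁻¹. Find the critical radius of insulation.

For a cylinder, r_cr = k_ins/h = 0.151/22.0 = 0.00686 m = 0.686 cm

r_cr = 0.686 cm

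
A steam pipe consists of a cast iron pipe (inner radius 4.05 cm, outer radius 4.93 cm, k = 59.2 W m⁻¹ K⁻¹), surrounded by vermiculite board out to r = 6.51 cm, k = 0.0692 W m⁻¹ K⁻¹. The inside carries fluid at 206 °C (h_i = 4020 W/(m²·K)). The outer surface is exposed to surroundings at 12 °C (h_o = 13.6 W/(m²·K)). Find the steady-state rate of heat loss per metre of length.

Resistance network (inner→outer):
  R'_conv,in = 1/(2πr h) = 1/(2π·0.0405·4020) = 9.776×10^-4 m·K/W
  R'_cast iron = ln(0.0493/0.0405)/(2πk) = 0.1966/(2π·59.2) = 5.286×10^-4 m·K/W
  R'_vermiculite board = ln(0.0651/0.0493)/(2πk) = 0.2780/(2π·0.0692) = 0.6394 m·K/W
  R'_conv,out = 1/(2πr h) = 1/(2π·0.0651·13.6) = 0.1798 m·K/W
ΣR = 9.776×10^-4 + 5.286×10^-4 + 0.6394 + 0.1798 = 0.8207 m·K/W
Q' = ΔT/ΣR = (206 °C − 12 °C)/0.8207 = 236 W/m

Q' = 236 W/m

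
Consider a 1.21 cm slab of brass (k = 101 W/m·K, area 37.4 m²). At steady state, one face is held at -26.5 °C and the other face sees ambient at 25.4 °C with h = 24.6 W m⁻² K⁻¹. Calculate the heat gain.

Q = 47600 W

Series thermal resistances, inner to outer:
  R_brass = L/(kA) = 0.0121/(101·37.4) = 3.203×10^-6 K/W
  R_conv,out = 1/(hA) = 1/(24.6·37.4) = 0.001087 K/W
ΣR = 3.203×10^-6 + 0.001087 = 0.001090 K/W
Q = ΔT/ΣR = (-26.5 °C − 25.4 °C)/0.001090 = -47600 W
(Negative Q ⇒ heat flows inward; heat gain = 47600 W.)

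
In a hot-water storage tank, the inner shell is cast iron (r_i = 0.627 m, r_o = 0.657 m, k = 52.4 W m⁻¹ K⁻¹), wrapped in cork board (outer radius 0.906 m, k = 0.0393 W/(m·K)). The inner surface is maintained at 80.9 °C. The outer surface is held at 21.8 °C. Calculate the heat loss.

Q = 69.8 W

Treat each layer as a resistance in series:
  R_cast iron = (1/0.627 − 1/0.657)/(4πk) = 0.07283/(4π·52.4) = 1.106×10^-4 K/W
  R_cork board = (1/0.657 − 1/0.906)/(4πk) = 0.4183/(4π·0.0393) = 0.8470 K/W
ΣR = 1.106×10^-4 + 0.8470 = 0.8471 K/W
Q = ΔT/ΣR = (80.9 °C − 21.8 °C)/0.8471 = 69.8 W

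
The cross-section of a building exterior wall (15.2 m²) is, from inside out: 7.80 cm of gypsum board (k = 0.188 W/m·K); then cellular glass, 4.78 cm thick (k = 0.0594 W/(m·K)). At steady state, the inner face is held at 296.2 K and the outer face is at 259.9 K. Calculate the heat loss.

Q = 452 W

Treat each layer as a resistance in series:
  R_gypsum board = L/(kA) = 0.0780/(0.188·15.2) = 0.02730 K/W
  R_cellular glass = L/(kA) = 0.0478/(0.0594·15.2) = 0.05294 K/W
ΣR = 0.02730 + 0.05294 = 0.08024 K/W
Q = ΔT/ΣR = (296.2 K − 259.9 K)/0.08024 = 452 W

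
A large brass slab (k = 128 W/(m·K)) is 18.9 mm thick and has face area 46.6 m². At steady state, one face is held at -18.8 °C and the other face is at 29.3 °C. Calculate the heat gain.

Q = kA·ΔT/L = 128 × 46.6 × |-18.8 °C − 29.3 °C| / 0.0189 = 1.52×10^7 W

Q = 15200 kW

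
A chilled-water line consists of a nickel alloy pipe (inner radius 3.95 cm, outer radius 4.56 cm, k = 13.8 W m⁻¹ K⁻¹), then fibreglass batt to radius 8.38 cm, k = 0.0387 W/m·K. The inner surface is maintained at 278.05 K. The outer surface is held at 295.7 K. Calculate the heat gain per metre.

Resistance network (inner→outer):
  R'_nickel alloy = ln(0.0456/0.0395)/(2πk) = 0.1436/(2π·13.8) = 0.001656 m·K/W
  R'_fibreglass batt = ln(0.0838/0.0456)/(2πk) = 0.6085/(2π·0.0387) = 2.503 m·K/W
ΣR = 0.001656 + 2.503 = 2.505 m·K/W
Q' = ΔT/ΣR = (278.05 K − 295.7 K)/2.505 = -7.05 W/m
(Negative Q' ⇒ heat flows inward; heat gain = 7.05 W/m.)

Q' = 7.05 W/m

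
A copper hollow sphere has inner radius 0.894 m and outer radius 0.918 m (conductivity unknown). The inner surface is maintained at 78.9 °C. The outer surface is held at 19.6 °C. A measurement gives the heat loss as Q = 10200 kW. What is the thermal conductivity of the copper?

k = 400 W/m·K

ΣR = ΔT/Q = |78.9 − 19.6|/1.02×10^7 = 5.814×10^-6 K/W
(1/r₁−1/r₂)/(4πk) = 5.814×10^-6 ⇒ k = 0.02924/(4π·5.814×10^-6) = 400 W/m·K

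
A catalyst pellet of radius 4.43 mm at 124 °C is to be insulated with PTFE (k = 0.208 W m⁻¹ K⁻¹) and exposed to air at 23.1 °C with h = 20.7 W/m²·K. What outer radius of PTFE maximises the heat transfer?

r_cr = 2.01 cm

For a sphere, r_cr = 2k_ins/h = 2·0.208/20.7 = 0.0201 m = 2.01 cm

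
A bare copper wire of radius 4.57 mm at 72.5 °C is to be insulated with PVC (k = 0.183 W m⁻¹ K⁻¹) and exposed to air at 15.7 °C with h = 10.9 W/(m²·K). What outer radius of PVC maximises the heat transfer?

For a cylinder, r_cr = k_ins/h = 0.183/10.9 = 0.0168 m = 1.68 cm

r_cr = 1.68 cm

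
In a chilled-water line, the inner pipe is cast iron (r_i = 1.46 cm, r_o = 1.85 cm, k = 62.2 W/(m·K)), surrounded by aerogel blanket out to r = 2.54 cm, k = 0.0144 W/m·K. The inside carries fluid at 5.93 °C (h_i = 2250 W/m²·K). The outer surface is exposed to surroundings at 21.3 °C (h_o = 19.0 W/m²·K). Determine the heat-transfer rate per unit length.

Q' = 4.00 W/m

Series thermal resistances, inner to outer:
  R'_conv,in = 1/(2πr h) = 1/(2π·0.0146·2250) = 0.004845 m·K/W
  R'_cast iron = ln(0.0185/0.0146)/(2πk) = 0.2367/(2π·62.2) = 6.058×10^-4 m·K/W
  R'_aerogel blanket = ln(0.0254/0.0185)/(2πk) = 0.3170/(2π·0.0144) = 3.503 m·K/W
  R'_conv,out = 1/(2πr h) = 1/(2π·0.0254·19.0) = 0.3298 m·K/W
ΣR = 0.004845 + 6.058×10^-4 + 3.503 + 0.3298 = 3.838 m·K/W
Q' = ΔT/ΣR = (5.93 °C − 21.3 °C)/3.838 = -4.00 W/m
(Negative Q' ⇒ heat flows inward; heat gain = 4.00 W/m.)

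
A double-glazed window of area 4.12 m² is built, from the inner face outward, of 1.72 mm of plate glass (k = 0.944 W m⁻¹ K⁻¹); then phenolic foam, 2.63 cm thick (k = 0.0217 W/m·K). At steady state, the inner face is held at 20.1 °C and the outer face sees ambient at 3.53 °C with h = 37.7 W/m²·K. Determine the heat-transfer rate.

Q = 55.0 W

Treat each layer as a resistance in series:
  R_plate glass = L/(kA) = 0.00172/(0.944·4.12) = 4.422×10^-4 K/W
  R_phenolic foam = L/(kA) = 0.0263/(0.0217·4.12) = 0.2942 K/W
  R_conv,out = 1/(hA) = 1/(37.7·4.12) = 0.006438 K/W
ΣR = 4.422×10^-4 + 0.2942 + 0.006438 = 0.3011 K/W
Q = ΔT/ΣR = (20.1 °C − 3.53 °C)/0.3011 = 55.0 W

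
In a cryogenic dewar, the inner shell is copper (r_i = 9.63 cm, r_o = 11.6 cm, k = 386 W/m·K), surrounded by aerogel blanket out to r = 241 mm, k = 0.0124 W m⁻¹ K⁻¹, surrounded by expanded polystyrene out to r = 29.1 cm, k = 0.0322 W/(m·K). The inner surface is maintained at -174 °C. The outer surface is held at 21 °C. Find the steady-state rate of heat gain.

Treat each layer as a resistance in series:
  R_copper = (1/0.0963 − 1/0.116)/(4πk) = 1.764/(4π·386) = 3.636×10^-4 K/W
  R_aerogel blanket = (1/0.116 − 1/0.241)/(4πk) = 4.471/(4π·0.0124) = 28.69 K/W
  R_expanded polystyrene = (1/0.241 − 1/0.291)/(4πk) = 0.7130/(4π·0.0322) = 1.762 K/W
ΣR = 3.636×10^-4 + 28.69 + 1.762 = 30.45 K/W
Q = ΔT/ΣR = (-174 °C − 21 °C)/30.45 = -6.40 W
(Negative Q ⇒ heat flows inward; heat gain = 6.40 W.)

Q = 6.40 W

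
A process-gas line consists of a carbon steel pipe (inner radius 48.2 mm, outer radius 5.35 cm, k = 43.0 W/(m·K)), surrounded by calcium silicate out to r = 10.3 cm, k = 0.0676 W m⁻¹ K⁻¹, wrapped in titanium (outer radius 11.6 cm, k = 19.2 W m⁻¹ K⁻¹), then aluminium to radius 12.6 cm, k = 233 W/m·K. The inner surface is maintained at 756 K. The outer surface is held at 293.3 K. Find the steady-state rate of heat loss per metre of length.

Treat each layer as a resistance in series:
  R'_carbon steel = ln(0.0535/0.0482)/(2πk) = 0.1043/(2π·43.0) = 3.861×10^-4 m·K/W
  R'_calcium silicate = ln(0.103/0.0535)/(2πk) = 0.6550/(2π·0.0676) = 1.542 m·K/W
  R'_titanium = ln(0.116/0.103)/(2πk) = 0.1189/(2π·19.2) = 9.853×10^-4 m·K/W
  R'_aluminium = ln(0.126/0.116)/(2πk) = 0.08269/(2π·233) = 5.648×10^-5 m·K/W
ΣR = 3.861×10^-4 + 1.542 + 9.853×10^-4 + 5.648×10^-5 = 1.543 m·K/W
Q' = ΔT/ΣR = (756 K − 293.3 K)/1.543 = 300 W/m

Q' = 300 W/m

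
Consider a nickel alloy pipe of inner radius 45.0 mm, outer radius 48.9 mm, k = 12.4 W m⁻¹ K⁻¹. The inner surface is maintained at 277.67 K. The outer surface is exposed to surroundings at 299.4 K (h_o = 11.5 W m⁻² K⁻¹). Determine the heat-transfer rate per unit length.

Q' = 76.5 W/m

Treat each layer as a resistance in series:
  R'_nickel alloy = ln(0.0489/0.0450)/(2πk) = 0.08311/(2π·12.4) = 0.001067 m·K/W
  R'_conv,out = 1/(2πr h) = 1/(2π·0.0489·11.5) = 0.2830 m·K/W
ΣR = 0.001067 + 0.2830 = 0.2841 m·K/W
Q' = ΔT/ΣR = (277.67 K − 299.4 K)/0.2841 = -76.5 W/m
(Negative Q' ⇒ heat flows inward; heat gain = 76.5 W/m.)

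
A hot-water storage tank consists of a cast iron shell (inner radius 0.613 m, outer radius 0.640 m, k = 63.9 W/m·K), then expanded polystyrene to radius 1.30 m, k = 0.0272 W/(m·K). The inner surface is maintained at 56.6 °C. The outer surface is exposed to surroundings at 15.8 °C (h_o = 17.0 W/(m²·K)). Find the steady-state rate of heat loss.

Q = 17.6 W

Resistance network (inner→outer):
  R_cast iron = (1/0.613 − 1/0.640)/(4πk) = 0.06882/(4π·63.9) = 8.571×10^-5 K/W
  R_expanded polystyrene = (1/0.640 − 1/1.30)/(4πk) = 0.7933/(4π·0.0272) = 2.321 K/W
  R_conv,out = 1/(4πr²h) = 1/(4π·1.30²·17.0) = 0.002770 K/W
ΣR = 8.571×10^-5 + 2.321 + 0.002770 = 2.324 K/W
Q = ΔT/ΣR = (56.6 °C − 15.8 °C)/2.324 = 17.6 W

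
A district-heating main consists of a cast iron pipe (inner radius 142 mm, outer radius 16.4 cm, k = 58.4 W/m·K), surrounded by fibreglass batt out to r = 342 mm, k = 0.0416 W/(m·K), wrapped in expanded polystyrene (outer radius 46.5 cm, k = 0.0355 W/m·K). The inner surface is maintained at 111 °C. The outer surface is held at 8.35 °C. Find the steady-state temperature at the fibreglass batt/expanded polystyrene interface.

Treat each layer as a resistance in series:
  R'_cast iron = ln(0.164/0.142)/(2πk) = 0.1440/(2π·58.4) = 3.925×10^-4 m·K/W
  R'_fibreglass batt = ln(0.342/0.164)/(2πk) = 0.7349/(2π·0.0416) = 2.812 m·K/W
  R'_expanded polystyrene = ln(0.465/0.342)/(2πk) = 0.3072/(2π·0.0355) = 1.377 m·K/W
ΣR = 3.925×10^-4 + 2.812 + 1.377 = 4.189 m·K/W
Q' = ΔT/ΣR = (111 °C − 8.35 °C)/4.189 = 24.50 W/m
From the inner boundary to the fibreglass batt/expanded polystyrene interface, ΣR_partial = 2.812 m·K/W.
T_interface = T_in − Q'·ΣR_partial = 111 °C − (24.50)(2.812) = 42.1 °C

T = 42.1 °C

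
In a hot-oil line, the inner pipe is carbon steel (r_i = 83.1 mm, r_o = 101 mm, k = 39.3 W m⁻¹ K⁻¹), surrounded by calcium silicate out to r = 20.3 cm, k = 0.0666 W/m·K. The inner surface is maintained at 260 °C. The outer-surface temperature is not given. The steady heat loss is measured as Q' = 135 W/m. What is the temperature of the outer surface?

T_out = 34.7 °C

Series resistances:
  R'_carbon steel = ln(0.101/0.0831)/(2πk) = 0.1951/(2π·39.3) = 7.900×10^-4 m·K/W
  R'_calcium silicate = ln(0.203/0.101)/(2πk) = 0.6981/(2π·0.0666) = 1.668 m·K/W
ΣR = 1.669 m·K/W
ΔT = Q'·ΣR = 135 × 1.669 = 225.3 K
Heat flows outward, so T_out = T_in − ΔT = 260 − 225.3 = 34.7 °C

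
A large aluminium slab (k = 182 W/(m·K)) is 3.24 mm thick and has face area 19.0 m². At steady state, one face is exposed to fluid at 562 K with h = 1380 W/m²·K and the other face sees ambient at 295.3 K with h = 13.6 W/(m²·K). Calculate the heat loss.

Q = 68200 W

Resistance network (inner→outer):
  R_conv,in = 1/(hA) = 1/(1380·19.0) = 3.814×10^-5 K/W
  R_aluminium = L/(kA) = 0.00324/(182·19.0) = 9.370×10^-7 K/W
  R_conv,out = 1/(hA) = 1/(13.6·19.0) = 0.003870 K/W
ΣR = 3.814×10^-5 + 9.370×10^-7 + 0.003870 = 0.003909 K/W
Q = ΔT/ΣR = (562 K − 295.3 K)/0.003909 = 68200 W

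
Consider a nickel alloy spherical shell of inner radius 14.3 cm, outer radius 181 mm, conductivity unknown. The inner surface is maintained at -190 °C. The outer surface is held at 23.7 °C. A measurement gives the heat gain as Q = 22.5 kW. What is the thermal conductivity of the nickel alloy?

k = 12.3 W/m·K

ΣR = ΔT/Q = |-190 − 23.7|/22500 = 0.009498 K/W
(1/r₁−1/r₂)/(4πk) = 0.009498 ⇒ k = 1.468/(4π·0.009498) = 12.3 W/m·K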